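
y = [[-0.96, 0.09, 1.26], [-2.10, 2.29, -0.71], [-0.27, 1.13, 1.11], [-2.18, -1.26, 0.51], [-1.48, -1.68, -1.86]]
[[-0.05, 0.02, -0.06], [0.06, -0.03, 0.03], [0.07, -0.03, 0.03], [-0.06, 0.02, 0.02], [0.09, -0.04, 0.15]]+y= [[-1.01, 0.11, 1.20], [-2.04, 2.26, -0.68], [-0.20, 1.10, 1.14], [-2.24, -1.24, 0.53], [-1.39, -1.72, -1.71]]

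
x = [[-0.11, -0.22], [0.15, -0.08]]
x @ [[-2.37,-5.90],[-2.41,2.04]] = [[0.79, 0.20], [-0.16, -1.05]]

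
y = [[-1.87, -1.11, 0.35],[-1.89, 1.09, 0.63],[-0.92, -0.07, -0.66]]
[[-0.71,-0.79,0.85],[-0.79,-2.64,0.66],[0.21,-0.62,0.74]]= y@[[0.23, 0.87, -0.51],[0.05, -0.81, -0.04],[-0.65, -0.18, -0.41]]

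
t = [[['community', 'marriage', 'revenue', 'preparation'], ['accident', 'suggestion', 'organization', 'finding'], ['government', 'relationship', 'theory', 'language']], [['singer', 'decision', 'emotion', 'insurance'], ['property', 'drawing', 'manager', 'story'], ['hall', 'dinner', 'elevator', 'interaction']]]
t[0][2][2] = 'theory'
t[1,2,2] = 'elevator'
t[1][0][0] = 'singer'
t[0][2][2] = 'theory'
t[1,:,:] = [['singer', 'decision', 'emotion', 'insurance'], ['property', 'drawing', 'manager', 'story'], ['hall', 'dinner', 'elevator', 'interaction']]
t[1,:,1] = ['decision', 'drawing', 'dinner']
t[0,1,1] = 'suggestion'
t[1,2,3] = 'interaction'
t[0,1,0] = 'accident'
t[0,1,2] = 'organization'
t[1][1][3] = 'story'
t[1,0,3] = 'insurance'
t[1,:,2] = ['emotion', 'manager', 'elevator']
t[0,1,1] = 'suggestion'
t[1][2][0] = 'hall'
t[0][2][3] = 'language'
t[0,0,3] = 'preparation'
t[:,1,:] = [['accident', 'suggestion', 'organization', 'finding'], ['property', 'drawing', 'manager', 'story']]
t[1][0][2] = 'emotion'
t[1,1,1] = 'drawing'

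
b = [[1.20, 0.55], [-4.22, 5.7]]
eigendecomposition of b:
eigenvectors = [[-0.68, -0.14],  [-0.73, -0.99]]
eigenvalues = [1.79, 5.11]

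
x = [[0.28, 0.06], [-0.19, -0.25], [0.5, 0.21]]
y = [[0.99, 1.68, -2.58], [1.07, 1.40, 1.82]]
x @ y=[[0.34, 0.55, -0.61],[-0.46, -0.67, 0.04],[0.72, 1.13, -0.91]]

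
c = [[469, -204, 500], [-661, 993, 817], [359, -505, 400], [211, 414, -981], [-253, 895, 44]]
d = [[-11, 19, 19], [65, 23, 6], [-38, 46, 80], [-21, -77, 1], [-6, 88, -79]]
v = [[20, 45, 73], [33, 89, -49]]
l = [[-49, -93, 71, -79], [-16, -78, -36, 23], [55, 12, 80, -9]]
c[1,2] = 817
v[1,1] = 89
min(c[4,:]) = -253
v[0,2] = 73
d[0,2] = 19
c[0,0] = 469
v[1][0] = 33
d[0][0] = -11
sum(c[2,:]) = 254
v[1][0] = 33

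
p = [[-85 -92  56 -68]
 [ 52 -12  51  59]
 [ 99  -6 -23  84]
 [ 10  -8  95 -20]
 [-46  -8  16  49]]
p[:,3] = [-68, 59, 84, -20, 49]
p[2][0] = 99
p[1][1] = -12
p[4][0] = -46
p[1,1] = -12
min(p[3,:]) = -20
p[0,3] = -68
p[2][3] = 84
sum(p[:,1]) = -126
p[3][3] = -20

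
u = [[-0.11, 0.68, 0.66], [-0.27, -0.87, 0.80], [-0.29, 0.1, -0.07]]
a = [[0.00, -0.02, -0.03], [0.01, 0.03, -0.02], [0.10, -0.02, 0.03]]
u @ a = [[0.07,0.01,0.01], [0.07,-0.04,0.05], [-0.01,0.01,0.0]]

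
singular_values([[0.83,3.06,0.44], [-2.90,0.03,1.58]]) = [3.5, 2.99]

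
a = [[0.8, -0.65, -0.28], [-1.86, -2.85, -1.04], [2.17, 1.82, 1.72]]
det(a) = -3.80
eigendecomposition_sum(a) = [[(-0.16+0j), (-0.42+0j), (-0.11-0j)], [-1.06+0.00j, (-2.82+0j), -0.75-0.00j], [(0.53-0j), 1.40-0.00j, 0.37+0.00j]] + [[(0.48+0.35j), -0.11+0.03j, (-0.08+0.17j)], [(-0.4+0.41j), (-0.01-0.11j), -0.15-0.10j], [(0.82-2.04j), 0.21+0.38j, 0.68+0.15j]] + [[0.48-0.35j, (-0.11-0.03j), -0.08-0.17j], [(-0.4-0.41j), -0.01+0.11j, -0.15+0.10j], [0.82+2.04j, 0.21-0.38j, 0.68-0.15j]]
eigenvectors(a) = [[(0.13+0j), -0.06+0.25j, -0.06-0.25j], [0.89+0.00j, -0.22-0.09j, (-0.22+0.09j)], [(-0.44+0j), (0.94+0j), 0.94-0.00j]]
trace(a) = -0.33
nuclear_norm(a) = 6.65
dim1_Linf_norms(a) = [0.8, 2.85, 2.17]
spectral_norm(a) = 4.78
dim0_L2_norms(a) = [2.97, 3.44, 2.03]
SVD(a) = [[0.02, -0.82, -0.58], [0.73, -0.38, 0.56], [-0.68, -0.43, 0.59]] @ diag([4.78272452125467, 1.21798032976701, 0.6529701908126782]) @ [[-0.59, -0.7, -0.40], [-0.73, 0.68, -0.10], [-0.34, -0.24, 0.91]]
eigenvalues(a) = [(-2.61+0j), (1.14+0.39j), (1.14-0.39j)]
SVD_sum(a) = [[-0.06, -0.07, -0.04], [-2.07, -2.45, -1.42], [1.92, 2.27, 1.32]] + [[0.73, -0.67, 0.1], [0.34, -0.31, 0.05], [0.39, -0.36, 0.05]] + [[0.13, 0.09, -0.34], [-0.13, -0.09, 0.33], [-0.13, -0.09, 0.35]]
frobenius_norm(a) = 4.98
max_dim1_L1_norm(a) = 5.75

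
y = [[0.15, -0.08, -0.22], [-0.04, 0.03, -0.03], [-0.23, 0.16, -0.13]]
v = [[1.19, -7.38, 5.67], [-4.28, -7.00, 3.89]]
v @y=[[-0.83,0.59,-0.78], [-1.26,0.75,0.65]]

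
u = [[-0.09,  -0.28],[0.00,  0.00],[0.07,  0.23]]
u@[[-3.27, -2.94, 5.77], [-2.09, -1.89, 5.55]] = [[0.88, 0.79, -2.07], [0.00, 0.0, 0.0], [-0.71, -0.64, 1.68]]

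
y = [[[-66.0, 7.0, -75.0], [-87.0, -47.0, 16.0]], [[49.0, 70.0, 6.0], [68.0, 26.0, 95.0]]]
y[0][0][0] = -66.0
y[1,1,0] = 68.0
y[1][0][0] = 49.0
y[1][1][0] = 68.0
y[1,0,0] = 49.0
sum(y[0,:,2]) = -59.0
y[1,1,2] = 95.0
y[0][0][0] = -66.0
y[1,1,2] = 95.0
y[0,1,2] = 16.0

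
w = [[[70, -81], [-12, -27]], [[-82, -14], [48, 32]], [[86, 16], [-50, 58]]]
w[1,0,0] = -82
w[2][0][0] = 86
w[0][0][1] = -81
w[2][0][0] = 86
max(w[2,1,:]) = 58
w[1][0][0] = -82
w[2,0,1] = 16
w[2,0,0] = 86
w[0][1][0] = -12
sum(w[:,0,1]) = -79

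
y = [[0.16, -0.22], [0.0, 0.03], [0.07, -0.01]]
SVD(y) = [[-0.98, 0.14],[0.09, -0.34],[-0.18, -0.93]] @ diag([0.2776201319305835, 0.05317012645128322]) @ [[-0.61, 0.79], [-0.79, -0.61]]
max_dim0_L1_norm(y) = 0.26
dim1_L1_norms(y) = [0.38, 0.03, 0.08]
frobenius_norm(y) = 0.28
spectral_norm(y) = 0.28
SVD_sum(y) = [[0.17, -0.22],[-0.01, 0.02],[0.03, -0.04]] + [[-0.01,-0.0], [0.01,0.01], [0.04,0.03]]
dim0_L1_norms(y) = [0.23, 0.26]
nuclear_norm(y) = 0.33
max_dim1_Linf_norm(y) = 0.22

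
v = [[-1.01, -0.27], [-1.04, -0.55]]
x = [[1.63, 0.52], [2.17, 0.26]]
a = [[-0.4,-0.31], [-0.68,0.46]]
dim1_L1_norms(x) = [2.15, 2.43]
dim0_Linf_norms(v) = [1.04, 0.55]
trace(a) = 0.06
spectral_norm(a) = 0.84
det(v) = 0.27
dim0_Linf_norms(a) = [0.68, 0.46]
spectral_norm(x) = 2.76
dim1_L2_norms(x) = [1.71, 2.19]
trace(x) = 1.89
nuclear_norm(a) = 1.31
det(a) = -0.39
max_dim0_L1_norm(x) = 3.8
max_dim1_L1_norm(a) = 1.14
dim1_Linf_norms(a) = [0.4, 0.68]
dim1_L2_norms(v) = [1.05, 1.18]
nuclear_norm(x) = 3.02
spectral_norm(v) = 1.56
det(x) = -0.70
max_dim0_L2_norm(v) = 1.45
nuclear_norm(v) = 1.74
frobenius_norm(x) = 2.78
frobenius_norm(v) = 1.57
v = x @ a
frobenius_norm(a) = 0.96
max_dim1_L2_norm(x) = 2.19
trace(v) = -1.56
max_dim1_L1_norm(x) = 2.43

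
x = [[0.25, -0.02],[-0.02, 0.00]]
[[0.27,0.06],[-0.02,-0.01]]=x @ [[1.04, 0.39],  [-0.38, 1.80]]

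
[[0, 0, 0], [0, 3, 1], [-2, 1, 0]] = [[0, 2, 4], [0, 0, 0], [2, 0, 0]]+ [[0, -2, -4], [0, 3, 1], [-4, 1, 0]]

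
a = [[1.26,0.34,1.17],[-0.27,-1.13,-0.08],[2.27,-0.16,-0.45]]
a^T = [[1.26, -0.27, 2.27],[0.34, -1.13, -0.16],[1.17, -0.08, -0.45]]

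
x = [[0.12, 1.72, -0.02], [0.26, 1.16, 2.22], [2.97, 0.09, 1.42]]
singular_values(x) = [3.66, 2.22, 1.34]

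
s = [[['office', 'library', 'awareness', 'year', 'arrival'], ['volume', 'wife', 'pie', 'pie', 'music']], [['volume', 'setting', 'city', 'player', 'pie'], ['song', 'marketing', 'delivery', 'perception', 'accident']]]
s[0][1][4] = 'music'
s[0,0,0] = 'office'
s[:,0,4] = ['arrival', 'pie']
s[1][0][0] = 'volume'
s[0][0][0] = 'office'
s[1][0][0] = 'volume'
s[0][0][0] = 'office'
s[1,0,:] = ['volume', 'setting', 'city', 'player', 'pie']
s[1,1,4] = 'accident'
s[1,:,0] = ['volume', 'song']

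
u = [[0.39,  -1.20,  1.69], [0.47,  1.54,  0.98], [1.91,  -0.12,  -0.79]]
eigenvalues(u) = [(-2.18+0j), (1.66+1j), (1.66-1j)]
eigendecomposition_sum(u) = [[(-0.73-0j), (-0.2+0j), 1.03+0.00j],[-0.17-0.00j, (-0.05+0j), 0.24+0.00j],[(0.99+0j), (0.27-0j), (-1.4-0j)]] + [[(0.56+0.32j),(-0.5+0.65j),(0.33+0.35j)],[0.32-0.67j,(0.79+0.52j),(0.37-0.41j)],[0.46+0.09j,-0.20+0.56j,(0.31+0.16j)]] + [[0.56-0.32j, (-0.5-0.65j), (0.33-0.35j)], [0.32+0.67j, 0.79-0.52j, 0.37+0.41j], [0.46-0.09j, (-0.2-0.56j), 0.31-0.16j]]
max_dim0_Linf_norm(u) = 1.91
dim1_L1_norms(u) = [3.28, 2.99, 2.82]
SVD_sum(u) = [[-0.70,-0.62,1.4], [-0.02,-0.02,0.05], [0.59,0.52,-1.17]] + [[1.04,  -0.69,  0.22], [-0.23,  0.15,  -0.05], [1.23,  -0.81,  0.26]] + [[0.05, 0.10, 0.07], [0.72, 1.41, 0.98], [0.09, 0.18, 0.12]]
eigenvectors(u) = [[0.59+0.00j, (0.04-0.59j), (0.04+0.59j)], [(0.14+0j), (-0.68+0j), (-0.68-0j)], [(-0.8+0j), -0.10-0.42j, -0.10+0.42j]]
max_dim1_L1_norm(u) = 3.28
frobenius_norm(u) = 3.51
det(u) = -8.19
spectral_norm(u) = 2.20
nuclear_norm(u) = 6.06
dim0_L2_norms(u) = [2.01, 1.96, 2.11]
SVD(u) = [[0.77, -0.64, 0.07], [0.03, 0.14, 0.99], [-0.64, -0.76, 0.12]] @ diag([2.195838162667621, 1.9802520349105122, 1.8827099196650725]) @ [[-0.42, -0.37, 0.83], [-0.82, 0.54, -0.17], [0.39, 0.76, 0.53]]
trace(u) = 1.14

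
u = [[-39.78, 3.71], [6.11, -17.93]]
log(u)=[[3.67+3.14j, -0.14-0.00j], [(-0.23-0j), 2.87+3.14j]]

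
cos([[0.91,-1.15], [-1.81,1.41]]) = [[0.20, 0.72], [1.13, -0.11]]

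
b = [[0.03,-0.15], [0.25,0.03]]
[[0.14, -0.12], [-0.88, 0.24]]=b@[[-3.35, 0.85], [-1.58, 0.94]]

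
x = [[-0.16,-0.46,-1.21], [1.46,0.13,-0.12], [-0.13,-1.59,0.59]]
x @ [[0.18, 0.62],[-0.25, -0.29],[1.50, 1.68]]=[[-1.73, -2.0],[0.05, 0.67],[1.26, 1.37]]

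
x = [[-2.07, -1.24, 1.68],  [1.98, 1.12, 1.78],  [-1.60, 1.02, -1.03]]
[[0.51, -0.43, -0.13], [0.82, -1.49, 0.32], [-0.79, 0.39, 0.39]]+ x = [[-1.56, -1.67, 1.55], [2.8, -0.37, 2.10], [-2.39, 1.41, -0.64]]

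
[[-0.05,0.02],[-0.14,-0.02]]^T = [[-0.05,-0.14], [0.02,-0.02]]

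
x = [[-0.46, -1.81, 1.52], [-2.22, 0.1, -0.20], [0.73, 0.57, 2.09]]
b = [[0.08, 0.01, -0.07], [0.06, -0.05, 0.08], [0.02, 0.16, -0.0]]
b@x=[[-0.11, -0.18, -0.03], [0.14, -0.07, 0.27], [-0.36, -0.02, -0.0]]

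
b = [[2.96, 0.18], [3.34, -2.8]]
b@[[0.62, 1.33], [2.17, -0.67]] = [[2.23, 3.82],[-4.01, 6.32]]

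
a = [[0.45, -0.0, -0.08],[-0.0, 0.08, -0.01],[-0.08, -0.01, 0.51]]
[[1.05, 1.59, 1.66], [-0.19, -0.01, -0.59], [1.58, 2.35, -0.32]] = a @ [[2.97, 4.48, 3.66], [-1.97, 0.54, -7.44], [3.53, 5.32, -0.2]]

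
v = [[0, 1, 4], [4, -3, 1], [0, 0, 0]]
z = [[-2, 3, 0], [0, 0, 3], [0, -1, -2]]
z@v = [[12, -11, -5], [0, 0, 0], [-4, 3, -1]]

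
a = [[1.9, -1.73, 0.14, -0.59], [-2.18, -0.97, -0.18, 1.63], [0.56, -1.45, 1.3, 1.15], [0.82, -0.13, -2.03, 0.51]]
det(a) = -18.845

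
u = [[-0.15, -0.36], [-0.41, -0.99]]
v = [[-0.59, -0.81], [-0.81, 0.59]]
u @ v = [[0.38, -0.09], [1.04, -0.25]]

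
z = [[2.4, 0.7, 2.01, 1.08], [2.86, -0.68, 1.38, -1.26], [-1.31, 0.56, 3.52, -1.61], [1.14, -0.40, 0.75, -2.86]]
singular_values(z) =[5.19, 3.79, 3.05, 0.47]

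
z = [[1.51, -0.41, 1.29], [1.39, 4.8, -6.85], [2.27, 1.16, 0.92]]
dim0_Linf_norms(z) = [2.27, 4.8, 6.85]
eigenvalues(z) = [(1.18+0j), (3.02+1.53j), (3.02-1.53j)]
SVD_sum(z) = [[-0.16,-0.6,0.86], [1.25,4.81,-6.87], [0.04,0.14,-0.2]] + [[1.47, 0.51, 0.62], [0.12, 0.04, 0.05], [2.36, 0.82, 1.0]] + [[0.19, -0.32, -0.19],[0.03, -0.05, -0.03],[-0.12, 0.20, 0.12]]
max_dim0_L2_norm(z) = 7.03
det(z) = 13.59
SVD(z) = [[0.12, 0.53, -0.84], [-0.99, 0.04, -0.12], [-0.03, 0.85, 0.53]] @ diag([8.546873633104198, 3.1703623396775864, 0.5015513282828824]) @ [[-0.15, -0.57, 0.81], [0.88, 0.3, 0.37], [-0.46, 0.77, 0.45]]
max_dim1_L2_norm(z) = 8.48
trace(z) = 7.23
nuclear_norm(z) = 12.22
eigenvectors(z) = [[0.39+0.00j, (0.13+0.06j), (0.13-0.06j)], [(-0.84+0j), (-0.94+0j), (-0.94-0j)], [-0.37+0.00j, -0.22+0.22j, (-0.22-0.22j)]]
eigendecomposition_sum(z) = [[(1.44+0j), (0.29+0j), -0.38-0.00j], [-3.13-0.00j, -0.62-0.00j, (0.83+0j)], [-1.36-0.00j, -0.27-0.00j, 0.36+0.00j]] + [[(0.03-0.89j),-0.35-0.22j,(0.84-0.44j)],[2.26+5.47j,2.71+0.37j,-3.84+4.95j],[1.82+0.73j,0.72-0.55j,(0.28+2.05j)]] + [[(0.03+0.89j),(-0.35+0.22j),(0.84+0.44j)], [2.26-5.47j,2.71-0.37j,(-3.84-4.95j)], [1.82-0.73j,0.72+0.55j,0.28-2.05j]]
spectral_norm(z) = 8.55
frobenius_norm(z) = 9.13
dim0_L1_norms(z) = [5.17, 6.37, 9.06]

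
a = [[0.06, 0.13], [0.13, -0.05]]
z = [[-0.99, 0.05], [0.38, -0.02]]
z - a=[[-1.05, -0.08],[0.25, 0.03]]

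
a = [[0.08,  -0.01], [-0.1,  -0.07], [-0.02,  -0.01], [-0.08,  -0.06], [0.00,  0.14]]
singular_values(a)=[0.19, 0.12]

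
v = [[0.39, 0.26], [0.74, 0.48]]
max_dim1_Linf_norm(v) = 0.74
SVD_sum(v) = [[0.39, 0.26], [0.74, 0.48]] + [[-0.00, 0.00],[0.00, -0.00]]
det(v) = -0.01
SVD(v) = [[-0.47, -0.88],[-0.88, 0.47]] @ diag([0.9988357707493053, 0.005206061048553637]) @ [[-0.84, -0.55], [0.55, -0.84]]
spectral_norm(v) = 1.00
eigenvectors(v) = [[-0.55,-0.47], [0.84,-0.88]]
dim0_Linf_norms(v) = [0.74, 0.48]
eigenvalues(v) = [-0.01, 0.88]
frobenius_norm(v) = 1.00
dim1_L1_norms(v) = [0.65, 1.22]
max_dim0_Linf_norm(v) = 0.74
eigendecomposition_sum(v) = [[-0.00, 0.00],[0.0, -0.00]] + [[0.39, 0.26], [0.74, 0.48]]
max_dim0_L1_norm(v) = 1.13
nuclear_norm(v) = 1.00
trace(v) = 0.87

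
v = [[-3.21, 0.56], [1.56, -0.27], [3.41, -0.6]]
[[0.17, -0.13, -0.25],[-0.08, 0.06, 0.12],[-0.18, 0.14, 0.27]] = v @ [[-0.05, 0.02, 0.07],[0.01, -0.12, -0.05]]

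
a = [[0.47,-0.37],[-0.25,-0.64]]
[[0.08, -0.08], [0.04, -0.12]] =a @ [[0.09, -0.01], [-0.09, 0.19]]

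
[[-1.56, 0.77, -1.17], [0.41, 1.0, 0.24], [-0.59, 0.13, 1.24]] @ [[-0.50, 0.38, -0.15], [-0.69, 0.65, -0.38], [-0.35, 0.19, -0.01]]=[[0.66,-0.31,-0.05], [-0.98,0.85,-0.44], [-0.23,0.1,0.03]]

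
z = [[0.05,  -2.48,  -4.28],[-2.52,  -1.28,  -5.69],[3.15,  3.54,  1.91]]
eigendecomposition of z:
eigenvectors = [[0.75+0.00j,-0.21+0.42j,(-0.21-0.42j)],  [-0.66+0.00j,(-0.27+0.56j),(-0.27-0.56j)],  [0.05+0.00j,(0.63+0j),0.63-0.00j]]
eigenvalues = [(1.97+0j), (-0.65+5.21j), (-0.65-5.21j)]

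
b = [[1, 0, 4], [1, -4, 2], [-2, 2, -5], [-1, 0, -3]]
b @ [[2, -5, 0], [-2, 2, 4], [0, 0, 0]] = [[2, -5, 0], [10, -13, -16], [-8, 14, 8], [-2, 5, 0]]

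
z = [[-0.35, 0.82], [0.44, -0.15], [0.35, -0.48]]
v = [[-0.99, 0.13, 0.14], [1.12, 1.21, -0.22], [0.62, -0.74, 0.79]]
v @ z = [[0.45,-0.90], [0.06,0.84], [-0.27,0.24]]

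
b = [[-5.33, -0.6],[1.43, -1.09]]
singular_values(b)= [5.53, 1.21]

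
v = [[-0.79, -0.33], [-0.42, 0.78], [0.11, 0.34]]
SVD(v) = [[-0.21, 0.94], [-0.95, -0.12], [-0.23, -0.32]] @ diag([0.9240926985912433, 0.8896924661984913]) @ [[0.58,  -0.81], [-0.81,  -0.58]]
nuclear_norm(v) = 1.81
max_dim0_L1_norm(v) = 1.45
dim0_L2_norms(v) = [0.9, 0.91]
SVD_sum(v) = [[-0.11, 0.15], [-0.51, 0.72], [-0.12, 0.17]] + [[-0.68,-0.48], [0.09,0.06], [0.23,0.17]]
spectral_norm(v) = 0.92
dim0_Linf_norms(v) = [0.79, 0.78]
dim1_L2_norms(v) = [0.86, 0.89, 0.36]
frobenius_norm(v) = 1.28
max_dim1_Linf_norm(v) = 0.79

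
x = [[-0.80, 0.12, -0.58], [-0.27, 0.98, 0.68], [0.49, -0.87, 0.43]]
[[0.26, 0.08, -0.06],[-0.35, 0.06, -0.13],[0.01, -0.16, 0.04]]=x@[[-0.19, -0.01, 0.16], [-0.24, 0.13, -0.01], [-0.24, -0.10, -0.12]]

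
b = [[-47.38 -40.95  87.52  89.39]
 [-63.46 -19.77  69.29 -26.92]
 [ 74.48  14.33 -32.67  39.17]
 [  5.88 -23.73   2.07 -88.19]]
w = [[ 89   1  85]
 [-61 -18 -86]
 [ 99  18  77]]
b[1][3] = -26.92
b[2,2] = -32.67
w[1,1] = -18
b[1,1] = -19.77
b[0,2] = 87.52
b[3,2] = 2.07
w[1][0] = -61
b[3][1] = -23.73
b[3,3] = -88.19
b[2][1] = 14.33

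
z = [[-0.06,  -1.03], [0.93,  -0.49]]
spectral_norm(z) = 1.24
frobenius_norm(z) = 1.47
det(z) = 0.99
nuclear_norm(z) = 2.04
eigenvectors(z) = [[(0.72+0j), (0.72-0j)], [0.15-0.67j, 0.15+0.67j]]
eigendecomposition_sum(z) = [[-0.03+0.51j,(-0.51-0.15j)], [(0.46+0.13j),(-0.24+0.45j)]] + [[-0.03-0.51j, -0.52+0.15j], [0.46-0.13j, -0.25-0.45j]]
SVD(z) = [[0.69, 0.72], [0.72, -0.69]] @ diag([1.2385905333706224, 0.7971157322777399]) @ [[0.51, -0.86], [-0.86, -0.51]]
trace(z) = -0.55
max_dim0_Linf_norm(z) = 1.03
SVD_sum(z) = [[0.44, -0.74], [0.46, -0.77]] + [[-0.5, -0.29],  [0.47, 0.28]]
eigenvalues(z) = [(-0.28+0.95j), (-0.28-0.95j)]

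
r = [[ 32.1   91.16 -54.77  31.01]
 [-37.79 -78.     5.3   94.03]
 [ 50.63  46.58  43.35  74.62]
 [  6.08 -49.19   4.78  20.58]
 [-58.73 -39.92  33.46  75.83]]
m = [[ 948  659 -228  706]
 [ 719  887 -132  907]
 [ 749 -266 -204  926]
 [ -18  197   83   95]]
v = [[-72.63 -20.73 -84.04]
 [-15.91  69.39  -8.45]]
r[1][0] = -37.79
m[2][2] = -204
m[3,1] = 197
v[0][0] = -72.63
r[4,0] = -58.73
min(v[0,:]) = -84.04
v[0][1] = -20.73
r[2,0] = 50.63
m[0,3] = 706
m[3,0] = -18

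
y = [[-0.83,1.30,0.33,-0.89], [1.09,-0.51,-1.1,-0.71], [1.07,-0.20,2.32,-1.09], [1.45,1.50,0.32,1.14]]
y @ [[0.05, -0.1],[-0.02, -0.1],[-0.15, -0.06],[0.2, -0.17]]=[[-0.3, 0.08], [0.09, 0.13], [-0.51, -0.04], [0.22, -0.51]]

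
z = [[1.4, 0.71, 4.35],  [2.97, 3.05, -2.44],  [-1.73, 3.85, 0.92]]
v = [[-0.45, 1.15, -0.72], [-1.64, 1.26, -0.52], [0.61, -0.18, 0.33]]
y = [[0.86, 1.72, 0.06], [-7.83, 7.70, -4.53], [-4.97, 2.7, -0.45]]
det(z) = 90.83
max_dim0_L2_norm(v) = 1.81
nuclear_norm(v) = 3.51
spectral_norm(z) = 5.24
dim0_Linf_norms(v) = [1.64, 1.26, 0.72]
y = z @ v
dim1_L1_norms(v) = [2.32, 3.42, 1.12]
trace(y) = 8.11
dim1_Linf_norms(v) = [1.15, 1.64, 0.61]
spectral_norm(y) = 13.01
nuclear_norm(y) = 16.77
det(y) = 41.23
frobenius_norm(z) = 8.01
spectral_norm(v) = 2.56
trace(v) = 1.14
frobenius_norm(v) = 2.67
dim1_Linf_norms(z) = [4.35, 3.05, 3.85]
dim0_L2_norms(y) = [9.31, 8.34, 4.55]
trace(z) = 5.37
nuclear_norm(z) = 13.69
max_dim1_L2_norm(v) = 2.13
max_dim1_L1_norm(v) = 3.42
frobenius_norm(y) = 13.30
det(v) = 0.45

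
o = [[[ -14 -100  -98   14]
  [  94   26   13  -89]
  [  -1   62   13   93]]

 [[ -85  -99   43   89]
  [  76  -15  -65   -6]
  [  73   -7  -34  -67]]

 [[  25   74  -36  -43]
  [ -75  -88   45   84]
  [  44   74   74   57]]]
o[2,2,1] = 74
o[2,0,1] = 74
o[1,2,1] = -7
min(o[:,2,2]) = -34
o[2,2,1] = 74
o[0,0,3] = 14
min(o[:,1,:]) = -89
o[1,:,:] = [[-85, -99, 43, 89], [76, -15, -65, -6], [73, -7, -34, -67]]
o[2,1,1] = -88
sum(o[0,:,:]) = 13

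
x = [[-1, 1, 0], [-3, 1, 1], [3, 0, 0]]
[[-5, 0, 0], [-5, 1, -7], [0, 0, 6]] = x @ [[0, 0, 2], [-5, 0, 2], [0, 1, -3]]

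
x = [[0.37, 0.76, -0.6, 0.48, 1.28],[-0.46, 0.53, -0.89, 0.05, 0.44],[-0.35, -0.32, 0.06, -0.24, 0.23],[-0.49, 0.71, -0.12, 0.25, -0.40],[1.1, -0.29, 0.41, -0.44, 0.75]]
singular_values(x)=[1.95, 1.84, 0.76, 0.35, 0.31]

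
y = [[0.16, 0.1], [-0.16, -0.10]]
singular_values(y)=[0.27, 0.0]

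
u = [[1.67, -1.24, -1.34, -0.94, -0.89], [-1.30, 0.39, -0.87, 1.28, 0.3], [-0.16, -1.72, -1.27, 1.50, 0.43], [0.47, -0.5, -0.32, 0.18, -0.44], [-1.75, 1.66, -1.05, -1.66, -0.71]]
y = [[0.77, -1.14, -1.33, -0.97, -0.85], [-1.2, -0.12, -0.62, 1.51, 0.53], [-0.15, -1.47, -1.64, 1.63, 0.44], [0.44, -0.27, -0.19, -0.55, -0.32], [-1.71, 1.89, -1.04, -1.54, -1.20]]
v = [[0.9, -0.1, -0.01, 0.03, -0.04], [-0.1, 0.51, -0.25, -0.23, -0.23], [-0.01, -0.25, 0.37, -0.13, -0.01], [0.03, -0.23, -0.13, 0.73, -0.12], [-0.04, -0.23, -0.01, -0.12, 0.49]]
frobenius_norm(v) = 1.55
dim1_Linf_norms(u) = [1.67, 1.3, 1.72, 0.5, 1.75]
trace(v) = 3.00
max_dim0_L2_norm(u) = 2.79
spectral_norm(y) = 3.82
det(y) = -0.01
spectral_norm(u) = 3.77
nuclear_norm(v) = 3.01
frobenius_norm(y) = 5.44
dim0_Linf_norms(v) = [0.9, 0.51, 0.37, 0.73, 0.49]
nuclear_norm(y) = 9.45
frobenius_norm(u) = 5.49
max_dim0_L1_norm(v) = 1.32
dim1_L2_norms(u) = [2.79, 2.08, 2.65, 0.89, 3.19]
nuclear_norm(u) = 10.13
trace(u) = 0.26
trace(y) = -2.74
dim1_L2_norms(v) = [0.91, 0.66, 0.47, 0.79, 0.56]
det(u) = 4.22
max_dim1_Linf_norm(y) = 1.89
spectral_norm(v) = 0.97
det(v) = -0.00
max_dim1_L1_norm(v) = 1.32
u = v + y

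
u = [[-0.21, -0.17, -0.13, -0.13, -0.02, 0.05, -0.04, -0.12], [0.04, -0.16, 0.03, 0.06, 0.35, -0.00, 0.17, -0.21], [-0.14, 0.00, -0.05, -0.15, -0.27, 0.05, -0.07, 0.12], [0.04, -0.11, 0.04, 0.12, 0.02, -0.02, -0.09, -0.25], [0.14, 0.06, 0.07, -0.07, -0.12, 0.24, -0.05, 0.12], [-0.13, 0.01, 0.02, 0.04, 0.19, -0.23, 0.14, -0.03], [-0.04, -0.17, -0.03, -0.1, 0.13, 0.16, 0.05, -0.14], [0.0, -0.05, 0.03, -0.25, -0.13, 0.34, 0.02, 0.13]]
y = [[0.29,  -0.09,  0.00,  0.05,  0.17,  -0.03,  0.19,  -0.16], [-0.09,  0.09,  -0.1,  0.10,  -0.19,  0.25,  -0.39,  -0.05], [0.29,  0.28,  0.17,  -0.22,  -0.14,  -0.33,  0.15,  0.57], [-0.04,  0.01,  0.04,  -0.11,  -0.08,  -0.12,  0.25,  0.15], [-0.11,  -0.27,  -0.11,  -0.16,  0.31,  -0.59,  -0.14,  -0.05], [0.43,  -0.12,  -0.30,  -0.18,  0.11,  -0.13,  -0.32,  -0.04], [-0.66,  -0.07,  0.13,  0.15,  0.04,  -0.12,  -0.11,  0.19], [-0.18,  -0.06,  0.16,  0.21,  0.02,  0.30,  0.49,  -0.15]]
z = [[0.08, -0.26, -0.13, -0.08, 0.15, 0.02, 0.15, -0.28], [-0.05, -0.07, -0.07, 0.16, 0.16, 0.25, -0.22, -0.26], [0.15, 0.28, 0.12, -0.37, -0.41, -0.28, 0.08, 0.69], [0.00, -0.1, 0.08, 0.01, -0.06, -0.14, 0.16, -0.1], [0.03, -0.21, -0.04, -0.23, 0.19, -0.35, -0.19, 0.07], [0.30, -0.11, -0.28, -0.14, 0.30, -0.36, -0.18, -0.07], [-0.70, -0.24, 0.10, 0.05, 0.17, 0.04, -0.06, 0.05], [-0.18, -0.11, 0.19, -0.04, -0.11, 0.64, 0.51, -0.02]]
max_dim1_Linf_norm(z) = 0.7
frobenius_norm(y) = 1.83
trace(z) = -0.11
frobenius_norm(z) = 1.91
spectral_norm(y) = 1.07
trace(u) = -0.47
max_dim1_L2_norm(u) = 0.48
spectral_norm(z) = 1.21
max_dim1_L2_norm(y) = 0.85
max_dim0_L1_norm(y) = 2.09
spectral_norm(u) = 0.77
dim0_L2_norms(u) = [0.32, 0.32, 0.17, 0.37, 0.53, 0.51, 0.26, 0.43]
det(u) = 0.00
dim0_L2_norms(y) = [0.92, 0.44, 0.43, 0.44, 0.45, 0.81, 0.8, 0.66]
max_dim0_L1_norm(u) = 1.23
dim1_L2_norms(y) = [0.43, 0.54, 0.85, 0.35, 0.77, 0.67, 0.74, 0.68]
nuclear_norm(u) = 2.18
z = u + y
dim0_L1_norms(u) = [0.74, 0.73, 0.4, 0.92, 1.23, 1.09, 0.63, 1.12]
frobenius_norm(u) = 1.08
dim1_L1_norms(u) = [0.87, 1.02, 0.85, 0.69, 0.87, 0.79, 0.82, 0.95]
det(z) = 0.00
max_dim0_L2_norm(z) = 0.91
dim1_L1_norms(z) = [1.15, 1.24, 2.38, 0.65, 1.31, 1.74, 1.41, 1.8]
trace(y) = 0.36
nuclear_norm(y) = 3.97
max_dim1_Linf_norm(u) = 0.35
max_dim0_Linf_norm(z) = 0.7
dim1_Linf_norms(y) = [0.29, 0.39, 0.57, 0.25, 0.59, 0.43, 0.66, 0.49]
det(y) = 0.00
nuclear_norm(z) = 4.14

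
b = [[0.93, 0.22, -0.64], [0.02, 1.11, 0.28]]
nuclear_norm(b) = 2.29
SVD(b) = [[-0.73, -0.68], [-0.68, 0.73]] @ diag([1.1835180752531271, 1.1104435895393936]) @ [[-0.59, -0.78, 0.23], [-0.56, 0.6, 0.58]]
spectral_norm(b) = 1.18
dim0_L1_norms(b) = [0.95, 1.33, 0.92]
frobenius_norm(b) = 1.62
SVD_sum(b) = [[0.51, 0.67, -0.2], [0.47, 0.62, -0.19]] + [[0.42, -0.45, -0.44], [-0.45, 0.49, 0.47]]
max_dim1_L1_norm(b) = 1.79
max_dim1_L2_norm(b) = 1.15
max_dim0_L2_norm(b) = 1.13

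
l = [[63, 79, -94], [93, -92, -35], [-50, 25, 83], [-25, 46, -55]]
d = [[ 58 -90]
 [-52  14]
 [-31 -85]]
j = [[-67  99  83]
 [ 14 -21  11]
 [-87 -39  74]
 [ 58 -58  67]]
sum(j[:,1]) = -19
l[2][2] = 83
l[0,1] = 79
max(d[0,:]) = 58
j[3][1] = -58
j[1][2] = 11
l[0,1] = 79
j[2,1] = -39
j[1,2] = 11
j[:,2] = [83, 11, 74, 67]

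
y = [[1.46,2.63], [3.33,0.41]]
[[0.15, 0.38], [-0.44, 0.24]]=y@[[-0.15, 0.06], [0.14, 0.11]]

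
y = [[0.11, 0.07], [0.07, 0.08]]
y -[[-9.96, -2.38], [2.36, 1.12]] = [[10.07, 2.45], [-2.29, -1.04]]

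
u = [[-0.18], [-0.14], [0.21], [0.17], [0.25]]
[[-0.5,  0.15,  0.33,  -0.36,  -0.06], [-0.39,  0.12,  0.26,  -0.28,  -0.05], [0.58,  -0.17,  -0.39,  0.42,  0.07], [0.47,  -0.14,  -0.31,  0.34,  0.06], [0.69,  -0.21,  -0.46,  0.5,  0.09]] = u @ [[2.77, -0.83, -1.84, 2.01, 0.35]]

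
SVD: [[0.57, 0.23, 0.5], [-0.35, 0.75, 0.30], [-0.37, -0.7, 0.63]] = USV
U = [[0.21,-0.56,-0.80], [0.51,-0.64,0.58], [-0.84,-0.53,0.16]]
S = [1.08, 0.84, 0.74]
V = [[0.23, 0.94, -0.25],  [0.11, -0.28, -0.95],  [-0.97, 0.19, -0.17]]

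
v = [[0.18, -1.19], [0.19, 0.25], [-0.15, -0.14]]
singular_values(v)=[1.23, 0.28]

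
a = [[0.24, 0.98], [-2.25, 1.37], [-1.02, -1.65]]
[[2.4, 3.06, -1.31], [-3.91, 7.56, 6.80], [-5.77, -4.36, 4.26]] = a@[[2.81,-1.27,-3.34], [1.76,3.43,-0.52]]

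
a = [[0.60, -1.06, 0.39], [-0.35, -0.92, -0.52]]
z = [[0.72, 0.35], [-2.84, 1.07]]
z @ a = [[0.31, -1.09, 0.1], [-2.08, 2.03, -1.66]]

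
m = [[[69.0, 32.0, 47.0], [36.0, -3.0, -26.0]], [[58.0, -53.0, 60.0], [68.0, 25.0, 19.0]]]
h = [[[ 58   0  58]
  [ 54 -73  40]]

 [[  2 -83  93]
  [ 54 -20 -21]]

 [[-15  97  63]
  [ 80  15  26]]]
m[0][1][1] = -3.0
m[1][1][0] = 68.0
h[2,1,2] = 26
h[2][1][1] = 15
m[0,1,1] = -3.0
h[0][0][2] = 58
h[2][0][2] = 63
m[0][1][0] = 36.0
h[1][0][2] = 93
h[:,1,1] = [-73, -20, 15]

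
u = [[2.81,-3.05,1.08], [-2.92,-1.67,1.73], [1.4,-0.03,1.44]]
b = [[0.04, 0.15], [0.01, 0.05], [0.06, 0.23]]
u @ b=[[0.15, 0.52],[-0.03, -0.12],[0.14, 0.54]]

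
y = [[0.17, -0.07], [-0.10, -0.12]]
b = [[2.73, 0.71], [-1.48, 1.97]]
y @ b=[[0.57, -0.02], [-0.1, -0.31]]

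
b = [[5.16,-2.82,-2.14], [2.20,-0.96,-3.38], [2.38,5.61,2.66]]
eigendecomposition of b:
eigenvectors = [[(0.7+0j), (-0.06+0.32j), (-0.06-0.32j)], [(-0.17+0j), (-0.13+0.52j), (-0.13-0.52j)], [0.69+0.00j, (0.78+0j), (0.78-0j)]]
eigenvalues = [(3.73+0j), (1.56+4.73j), (1.56-4.73j)]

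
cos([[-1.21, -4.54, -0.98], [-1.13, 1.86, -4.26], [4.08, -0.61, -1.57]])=[[-12.90, -8.52, 0.32], [-3.8, -6.47, -7.79], [6.43, -2.90, -13.71]]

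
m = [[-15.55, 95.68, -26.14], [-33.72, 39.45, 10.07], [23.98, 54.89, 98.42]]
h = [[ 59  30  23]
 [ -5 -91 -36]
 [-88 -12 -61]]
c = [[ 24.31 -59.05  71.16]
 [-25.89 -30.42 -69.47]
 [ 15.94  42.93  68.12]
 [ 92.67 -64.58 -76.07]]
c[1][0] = -25.89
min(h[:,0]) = -88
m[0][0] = -15.55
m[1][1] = 39.45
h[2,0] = -88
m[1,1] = 39.45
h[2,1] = -12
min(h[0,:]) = 23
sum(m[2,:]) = 177.29000000000002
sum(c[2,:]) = 126.99000000000001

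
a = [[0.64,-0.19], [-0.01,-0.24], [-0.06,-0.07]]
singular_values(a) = [0.67, 0.25]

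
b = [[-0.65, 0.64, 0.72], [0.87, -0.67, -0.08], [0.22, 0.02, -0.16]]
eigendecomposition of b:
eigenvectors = [[0.67, -0.7, -0.28], [-0.74, -0.61, -0.78], [-0.1, -0.37, 0.56]]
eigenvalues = [-1.47, 0.29, -0.3]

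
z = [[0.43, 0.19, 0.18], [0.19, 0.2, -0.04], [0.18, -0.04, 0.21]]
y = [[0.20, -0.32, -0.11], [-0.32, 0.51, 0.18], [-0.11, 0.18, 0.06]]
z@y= [[0.01, -0.01, -0.0], [-0.02, 0.03, 0.01], [0.03, -0.04, -0.01]]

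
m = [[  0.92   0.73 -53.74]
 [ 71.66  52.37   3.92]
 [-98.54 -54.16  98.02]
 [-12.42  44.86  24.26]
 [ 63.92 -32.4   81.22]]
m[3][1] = 44.86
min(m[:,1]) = -54.16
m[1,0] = 71.66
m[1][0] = 71.66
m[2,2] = 98.02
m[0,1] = 0.73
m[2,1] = -54.16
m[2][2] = 98.02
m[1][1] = 52.37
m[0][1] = 0.73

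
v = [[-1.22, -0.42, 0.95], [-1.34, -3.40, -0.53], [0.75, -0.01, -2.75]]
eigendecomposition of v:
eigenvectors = [[-0.83,  0.24,  -0.4], [0.46,  0.95,  0.22], [-0.3,  -0.20,  0.89]]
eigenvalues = [-0.65, -3.63, -3.09]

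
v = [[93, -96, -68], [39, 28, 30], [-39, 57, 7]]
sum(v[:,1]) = -11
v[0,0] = 93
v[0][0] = 93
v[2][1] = 57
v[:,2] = [-68, 30, 7]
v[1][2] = 30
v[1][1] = 28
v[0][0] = 93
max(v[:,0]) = 93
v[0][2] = -68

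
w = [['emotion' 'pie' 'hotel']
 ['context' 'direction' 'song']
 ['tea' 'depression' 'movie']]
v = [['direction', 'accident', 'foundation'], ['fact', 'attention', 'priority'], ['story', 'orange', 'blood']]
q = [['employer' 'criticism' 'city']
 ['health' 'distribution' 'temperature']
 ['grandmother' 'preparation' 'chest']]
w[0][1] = 'pie'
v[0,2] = 'foundation'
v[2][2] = 'blood'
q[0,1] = 'criticism'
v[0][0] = 'direction'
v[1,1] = 'attention'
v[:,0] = ['direction', 'fact', 'story']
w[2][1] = 'depression'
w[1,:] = ['context', 'direction', 'song']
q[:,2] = ['city', 'temperature', 'chest']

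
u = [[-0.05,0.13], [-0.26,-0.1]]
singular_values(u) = [0.28, 0.14]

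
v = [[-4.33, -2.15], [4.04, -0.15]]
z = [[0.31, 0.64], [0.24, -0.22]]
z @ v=[[1.24, -0.76], [-1.93, -0.48]]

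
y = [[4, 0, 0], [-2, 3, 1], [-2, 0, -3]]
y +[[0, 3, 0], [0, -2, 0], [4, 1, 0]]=[[4, 3, 0], [-2, 1, 1], [2, 1, -3]]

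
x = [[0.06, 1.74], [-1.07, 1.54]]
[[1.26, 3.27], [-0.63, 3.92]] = x @ [[1.55,-0.91], [0.67,1.91]]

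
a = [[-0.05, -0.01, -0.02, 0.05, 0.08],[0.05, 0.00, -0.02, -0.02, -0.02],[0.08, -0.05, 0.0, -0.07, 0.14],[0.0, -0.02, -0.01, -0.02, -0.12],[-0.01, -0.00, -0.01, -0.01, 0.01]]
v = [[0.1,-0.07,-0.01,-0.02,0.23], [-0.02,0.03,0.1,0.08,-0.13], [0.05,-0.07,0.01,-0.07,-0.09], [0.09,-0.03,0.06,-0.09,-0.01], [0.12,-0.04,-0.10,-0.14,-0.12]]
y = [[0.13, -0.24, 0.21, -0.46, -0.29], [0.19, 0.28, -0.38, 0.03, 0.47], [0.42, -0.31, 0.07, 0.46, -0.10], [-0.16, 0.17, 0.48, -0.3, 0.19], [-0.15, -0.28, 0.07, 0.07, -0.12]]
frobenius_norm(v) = 0.45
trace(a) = -0.06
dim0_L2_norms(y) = [0.53, 0.58, 0.65, 0.72, 0.6]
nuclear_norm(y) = 2.78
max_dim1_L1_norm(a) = 0.34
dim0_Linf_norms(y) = [0.42, 0.31, 0.48, 0.46, 0.47]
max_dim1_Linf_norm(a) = 0.14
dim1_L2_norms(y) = [0.64, 0.69, 0.71, 0.64, 0.35]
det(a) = -0.00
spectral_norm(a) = 0.21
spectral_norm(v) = 0.31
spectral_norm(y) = 0.91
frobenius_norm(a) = 0.25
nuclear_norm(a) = 0.43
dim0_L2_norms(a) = [0.11, 0.05, 0.03, 0.09, 0.2]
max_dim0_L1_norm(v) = 0.58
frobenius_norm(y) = 1.39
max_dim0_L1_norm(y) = 1.32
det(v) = 0.00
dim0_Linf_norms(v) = [0.12, 0.07, 0.1, 0.14, 0.23]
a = y @ v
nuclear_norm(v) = 0.84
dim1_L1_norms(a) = [0.21, 0.11, 0.34, 0.17, 0.04]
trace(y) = 0.06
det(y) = -0.02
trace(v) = -0.07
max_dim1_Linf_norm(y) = 0.48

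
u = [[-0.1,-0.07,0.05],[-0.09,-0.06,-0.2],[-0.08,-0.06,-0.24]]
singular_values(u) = [0.35, 0.13, 0.0]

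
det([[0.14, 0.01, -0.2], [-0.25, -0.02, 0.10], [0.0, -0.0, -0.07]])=0.000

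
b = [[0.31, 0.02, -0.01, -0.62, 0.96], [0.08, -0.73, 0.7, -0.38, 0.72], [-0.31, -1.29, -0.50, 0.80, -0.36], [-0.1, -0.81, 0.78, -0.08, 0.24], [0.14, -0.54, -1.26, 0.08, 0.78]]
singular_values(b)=[1.94, 1.82, 1.63, 0.04, 0.01]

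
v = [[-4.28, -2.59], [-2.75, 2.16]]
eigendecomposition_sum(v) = [[-4.64, -1.62],[-1.72, -0.6]] + [[0.36, -0.97],  [-1.03, 2.76]]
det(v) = -16.37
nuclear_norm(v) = 8.37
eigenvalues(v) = [-5.24, 3.12]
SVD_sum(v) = [[-4.63, -1.48], [-1.87, -0.6]] + [[0.35, -1.11], [-0.88, 2.76]]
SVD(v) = [[-0.93, -0.37], [-0.37, 0.93]] @ diag([5.24599198977091, 3.11996282722398]) @ [[0.95, 0.30], [-0.3, 0.95]]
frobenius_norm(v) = 6.10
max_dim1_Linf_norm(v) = 4.28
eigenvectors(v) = [[-0.94,0.33], [-0.35,-0.94]]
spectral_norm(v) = 5.25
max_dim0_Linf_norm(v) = 4.28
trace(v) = -2.12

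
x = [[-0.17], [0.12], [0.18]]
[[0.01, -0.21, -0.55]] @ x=[[-0.13]]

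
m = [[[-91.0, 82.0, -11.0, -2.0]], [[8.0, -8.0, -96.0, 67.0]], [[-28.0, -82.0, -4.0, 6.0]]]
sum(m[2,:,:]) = -108.0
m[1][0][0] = 8.0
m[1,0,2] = -96.0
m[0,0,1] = 82.0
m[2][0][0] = -28.0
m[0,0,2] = -11.0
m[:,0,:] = [[-91.0, 82.0, -11.0, -2.0], [8.0, -8.0, -96.0, 67.0], [-28.0, -82.0, -4.0, 6.0]]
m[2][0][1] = -82.0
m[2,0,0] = -28.0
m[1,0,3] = 67.0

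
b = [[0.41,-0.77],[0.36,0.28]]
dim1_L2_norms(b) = [0.87, 0.46]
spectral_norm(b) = 0.88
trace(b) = 0.69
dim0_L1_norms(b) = [0.77, 1.05]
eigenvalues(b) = [(0.34+0.52j), (0.34-0.52j)]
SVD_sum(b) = [[0.36, -0.79], [-0.04, 0.10]] + [[0.05, 0.02], [0.40, 0.18]]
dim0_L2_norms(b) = [0.55, 0.82]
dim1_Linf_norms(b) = [0.77, 0.36]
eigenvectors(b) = [[0.83+0.00j, (0.83-0j)], [0.07-0.56j, 0.07+0.56j]]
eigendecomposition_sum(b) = [[0.20+0.24j, (-0.38+0.25j)], [(0.18-0.12j), (0.14+0.28j)]] + [[(0.2-0.24j), (-0.38-0.25j)], [0.18+0.12j, (0.14-0.28j)]]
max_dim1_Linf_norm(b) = 0.77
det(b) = 0.39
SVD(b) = [[-0.99, 0.12], [0.12, 0.99]] @ diag([0.8770626633826093, 0.44694640003047786]) @ [[-0.41,0.91], [0.91,0.41]]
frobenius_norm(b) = 0.98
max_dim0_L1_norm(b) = 1.05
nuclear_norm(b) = 1.32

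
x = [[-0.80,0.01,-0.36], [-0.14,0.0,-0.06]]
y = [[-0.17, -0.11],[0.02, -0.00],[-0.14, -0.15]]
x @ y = [[0.19, 0.14], [0.03, 0.02]]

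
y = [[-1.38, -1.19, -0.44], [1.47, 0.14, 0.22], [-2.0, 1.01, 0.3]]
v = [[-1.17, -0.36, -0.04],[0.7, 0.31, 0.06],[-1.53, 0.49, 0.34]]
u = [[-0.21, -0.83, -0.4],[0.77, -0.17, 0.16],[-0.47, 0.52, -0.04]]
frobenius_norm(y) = 3.29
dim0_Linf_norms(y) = [2.0, 1.19, 0.44]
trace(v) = -0.52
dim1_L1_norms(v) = [1.57, 1.07, 2.36]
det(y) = 0.52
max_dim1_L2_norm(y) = 2.26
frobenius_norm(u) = 1.43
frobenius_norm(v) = 2.19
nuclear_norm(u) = 2.08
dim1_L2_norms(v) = [1.22, 0.77, 1.64]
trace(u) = -0.42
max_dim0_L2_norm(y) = 2.84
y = u + v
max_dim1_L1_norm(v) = 2.36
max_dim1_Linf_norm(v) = 1.53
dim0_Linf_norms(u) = [0.77, 0.83, 0.4]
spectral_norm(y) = 2.84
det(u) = -0.08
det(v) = -0.00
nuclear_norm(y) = 4.61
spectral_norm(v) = 2.06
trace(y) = -0.94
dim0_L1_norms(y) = [4.85, 2.34, 0.96]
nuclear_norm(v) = 2.80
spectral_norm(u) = 1.07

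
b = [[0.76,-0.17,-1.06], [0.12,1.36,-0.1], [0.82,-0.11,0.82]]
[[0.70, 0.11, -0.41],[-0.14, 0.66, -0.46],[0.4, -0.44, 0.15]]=b @ [[0.64, -0.17, -0.17], [-0.17, 0.48, -0.3], [-0.17, -0.3, 0.31]]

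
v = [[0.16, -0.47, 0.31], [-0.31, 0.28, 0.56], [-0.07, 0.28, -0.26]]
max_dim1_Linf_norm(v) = 0.56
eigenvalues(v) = [0.69, 0.0, -0.51]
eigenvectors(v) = [[-0.54,0.86,-0.64], [0.79,0.45,-0.59], [0.27,0.25,0.49]]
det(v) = -0.00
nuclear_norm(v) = 1.40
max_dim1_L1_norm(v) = 1.15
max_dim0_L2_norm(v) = 0.69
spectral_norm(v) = 0.71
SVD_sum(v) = [[-0.06, -0.09, 0.37],[-0.08, -0.12, 0.49],[0.05, 0.07, -0.29]] + [[0.22, -0.38, -0.06], [-0.23, 0.40, 0.07], [-0.12, 0.2, 0.03]] + [[0.00, 0.0, 0.00], [0.00, 0.00, 0.0], [0.00, 0.00, 0.0]]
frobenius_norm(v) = 0.99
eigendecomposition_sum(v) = [[0.19, -0.3, -0.11], [-0.28, 0.44, 0.17], [-0.1, 0.15, 0.06]] + [[0.0, 0.0, 0.00],  [0.0, 0.00, 0.0],  [0.0, 0.00, 0.00]] + [[-0.03,-0.17,0.42], [-0.03,-0.16,0.39], [0.03,0.13,-0.32]]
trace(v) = 0.18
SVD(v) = [[-0.54, 0.64, 0.55], [-0.72, -0.69, 0.09], [0.43, -0.35, 0.83]] @ diag([0.7137543510980033, 0.6871303406151663, 0.0025731876638772984]) @ [[0.15, 0.24, -0.96], [0.49, -0.86, -0.14], [0.86, 0.45, 0.25]]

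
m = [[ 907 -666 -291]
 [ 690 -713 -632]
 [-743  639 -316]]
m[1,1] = -713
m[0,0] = 907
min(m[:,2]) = -632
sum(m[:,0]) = 854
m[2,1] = 639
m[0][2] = -291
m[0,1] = -666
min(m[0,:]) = -666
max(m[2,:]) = 639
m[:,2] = [-291, -632, -316]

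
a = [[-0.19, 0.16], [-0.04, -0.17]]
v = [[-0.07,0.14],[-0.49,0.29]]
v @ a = [[0.01, -0.04], [0.08, -0.13]]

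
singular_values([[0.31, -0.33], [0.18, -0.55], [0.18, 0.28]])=[0.74, 0.32]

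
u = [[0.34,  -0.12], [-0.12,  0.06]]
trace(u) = 0.40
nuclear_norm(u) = 0.40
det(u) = 0.01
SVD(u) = [[-0.94, 0.35], [0.35, 0.94]] @ diag([0.3843908891458577, 0.015609110854142247]) @ [[-0.94, 0.35],  [0.35, 0.94]]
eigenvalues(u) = [0.38, 0.02]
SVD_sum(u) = [[0.34, -0.13], [-0.13, 0.05]] + [[0.0, 0.01], [0.01, 0.01]]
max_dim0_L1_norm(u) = 0.46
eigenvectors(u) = [[0.94,0.35], [-0.35,0.94]]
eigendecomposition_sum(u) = [[0.34,  -0.13], [-0.13,  0.05]] + [[0.00, 0.01], [0.01, 0.01]]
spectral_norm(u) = 0.38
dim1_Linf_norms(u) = [0.34, 0.12]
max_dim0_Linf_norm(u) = 0.34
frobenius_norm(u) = 0.38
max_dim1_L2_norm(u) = 0.36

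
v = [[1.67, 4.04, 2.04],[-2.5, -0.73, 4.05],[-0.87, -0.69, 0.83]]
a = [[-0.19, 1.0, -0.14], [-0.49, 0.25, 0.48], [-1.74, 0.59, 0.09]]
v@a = [[-5.85,  3.88,  1.89], [-6.21,  -0.29,  0.36], [-0.94,  -0.55,  -0.13]]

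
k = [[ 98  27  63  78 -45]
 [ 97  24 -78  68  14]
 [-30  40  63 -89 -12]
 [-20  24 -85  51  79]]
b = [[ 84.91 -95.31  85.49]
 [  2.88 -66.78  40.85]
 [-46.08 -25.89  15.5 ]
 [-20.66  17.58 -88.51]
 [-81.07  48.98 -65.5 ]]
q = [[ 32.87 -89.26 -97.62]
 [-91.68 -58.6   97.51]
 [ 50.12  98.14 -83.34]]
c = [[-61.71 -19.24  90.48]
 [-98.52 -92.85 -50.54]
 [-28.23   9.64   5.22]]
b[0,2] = 85.49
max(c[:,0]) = -28.23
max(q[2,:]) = 98.14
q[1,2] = 97.51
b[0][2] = 85.49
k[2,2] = 63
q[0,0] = 32.87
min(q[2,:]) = -83.34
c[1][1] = -92.85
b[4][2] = -65.5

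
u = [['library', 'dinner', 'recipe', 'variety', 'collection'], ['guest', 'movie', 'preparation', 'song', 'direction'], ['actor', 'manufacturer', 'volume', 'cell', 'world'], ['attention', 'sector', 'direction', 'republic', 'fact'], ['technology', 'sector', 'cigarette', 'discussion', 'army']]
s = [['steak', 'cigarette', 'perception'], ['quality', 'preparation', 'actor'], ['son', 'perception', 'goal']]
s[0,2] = 'perception'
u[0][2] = 'recipe'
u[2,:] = ['actor', 'manufacturer', 'volume', 'cell', 'world']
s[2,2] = 'goal'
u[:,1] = ['dinner', 'movie', 'manufacturer', 'sector', 'sector']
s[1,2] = 'actor'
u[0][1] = 'dinner'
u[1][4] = 'direction'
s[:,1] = ['cigarette', 'preparation', 'perception']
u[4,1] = 'sector'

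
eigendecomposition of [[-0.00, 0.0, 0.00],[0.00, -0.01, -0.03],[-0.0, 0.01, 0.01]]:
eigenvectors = [[0.00+0.00j, -0j, 1.00+0.00j],[0.87+0.00j, 0.87-0.00j, 0j],[-0.29-0.41j, (-0.29+0.41j), 0.00+0.00j]]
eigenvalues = [0.01j, -0.01j, (-0+0j)]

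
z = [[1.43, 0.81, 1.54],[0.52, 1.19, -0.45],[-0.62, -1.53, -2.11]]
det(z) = -3.55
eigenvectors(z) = [[-0.34, -0.5, -0.43],[-0.85, 0.81, 0.19],[0.41, -0.3, 0.89]]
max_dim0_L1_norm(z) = 4.1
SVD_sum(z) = [[0.91,1.17,1.57], [0.23,0.29,0.39], [-1.11,-1.42,-1.91]] + [[-0.03, -0.07, 0.07],[0.31, 0.89, -0.84],[0.04, 0.12, -0.12]] + [[0.54, -0.29, -0.1], [-0.02, 0.01, 0.0], [0.44, -0.23, -0.08]]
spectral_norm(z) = 3.44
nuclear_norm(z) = 5.53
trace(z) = 0.51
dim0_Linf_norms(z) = [1.43, 1.53, 2.11]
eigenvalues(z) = [1.61, 1.03, -2.13]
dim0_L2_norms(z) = [1.64, 2.1, 2.65]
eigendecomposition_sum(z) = [[0.66, 0.49, 0.21],[1.63, 1.21, 0.53],[-0.78, -0.58, -0.25]] + [[0.66, -0.1, 0.34],[-1.07, 0.17, -0.55],[0.39, -0.06, 0.2]] + [[0.11, 0.43, 0.99],[-0.05, -0.19, -0.43],[-0.23, -0.89, -2.06]]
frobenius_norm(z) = 3.76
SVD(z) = [[-0.63, -0.08, -0.77], [-0.16, 0.99, 0.02], [0.76, 0.14, -0.63]] @ diag([3.442190576888243, 1.2819024436284336, 0.8043942798163312]) @ [[-0.42, -0.54, -0.73], [0.25, 0.70, -0.67], [-0.87, 0.46, 0.16]]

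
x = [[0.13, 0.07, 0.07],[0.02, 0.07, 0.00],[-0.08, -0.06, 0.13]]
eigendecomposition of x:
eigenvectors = [[-0.01-0.64j, -0.01+0.64j, (-0.64+0j)],  [(-0.09-0.08j), -0.09+0.08j, 0.77+0.00j],  [0.76+0.00j, 0.76-0.00j, (-0.07+0j)]]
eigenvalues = [(0.14+0.07j), (0.14-0.07j), (0.05+0j)]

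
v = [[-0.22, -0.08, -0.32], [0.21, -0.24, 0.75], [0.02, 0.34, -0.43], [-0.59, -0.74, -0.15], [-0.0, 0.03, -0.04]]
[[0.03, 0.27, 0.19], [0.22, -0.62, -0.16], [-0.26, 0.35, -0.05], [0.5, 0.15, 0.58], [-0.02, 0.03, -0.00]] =v @ [[-0.34,-0.48,-0.30],[-0.45,0.3,-0.49],[0.24,-0.60,-0.28]]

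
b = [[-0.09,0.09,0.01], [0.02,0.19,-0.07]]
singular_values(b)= [0.22, 0.1]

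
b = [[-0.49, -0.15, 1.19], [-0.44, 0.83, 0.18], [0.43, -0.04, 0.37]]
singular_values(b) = [1.34, 0.94, 0.47]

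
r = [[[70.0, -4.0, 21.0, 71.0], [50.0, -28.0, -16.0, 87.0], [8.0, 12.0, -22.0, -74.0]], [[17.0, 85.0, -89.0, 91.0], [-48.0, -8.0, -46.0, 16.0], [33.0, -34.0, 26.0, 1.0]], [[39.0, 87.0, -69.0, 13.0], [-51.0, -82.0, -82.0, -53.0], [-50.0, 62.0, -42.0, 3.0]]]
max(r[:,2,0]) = 33.0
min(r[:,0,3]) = 13.0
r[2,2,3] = 3.0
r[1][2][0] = 33.0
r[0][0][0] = 70.0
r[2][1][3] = -53.0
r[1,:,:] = [[17.0, 85.0, -89.0, 91.0], [-48.0, -8.0, -46.0, 16.0], [33.0, -34.0, 26.0, 1.0]]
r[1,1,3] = 16.0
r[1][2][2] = 26.0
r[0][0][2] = 21.0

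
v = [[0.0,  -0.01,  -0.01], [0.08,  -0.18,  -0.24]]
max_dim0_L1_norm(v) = 0.25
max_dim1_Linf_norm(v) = 0.24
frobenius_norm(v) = 0.31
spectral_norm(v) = 0.31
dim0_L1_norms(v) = [0.08, 0.19, 0.25]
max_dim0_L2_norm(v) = 0.24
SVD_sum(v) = [[0.0, -0.01, -0.01],  [0.08, -0.18, -0.24]] + [[-0.0, -0.0, 0.00], [0.0, 0.00, -0.0]]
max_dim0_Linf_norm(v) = 0.24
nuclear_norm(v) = 0.31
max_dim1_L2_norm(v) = 0.31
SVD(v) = [[-0.04, -1.00],[-1.00, 0.04]] @ diag([0.3107780876921181, 0.004120705088948424]) @ [[-0.26, 0.58, 0.77], [0.85, 0.52, -0.11]]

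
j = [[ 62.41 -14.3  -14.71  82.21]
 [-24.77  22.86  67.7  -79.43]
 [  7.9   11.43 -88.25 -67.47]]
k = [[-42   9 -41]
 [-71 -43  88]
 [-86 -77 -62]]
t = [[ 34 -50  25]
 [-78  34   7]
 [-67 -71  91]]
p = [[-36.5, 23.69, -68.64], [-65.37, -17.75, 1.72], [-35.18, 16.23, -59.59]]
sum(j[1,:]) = -13.64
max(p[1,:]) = 1.72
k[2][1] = -77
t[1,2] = 7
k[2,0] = -86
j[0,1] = -14.3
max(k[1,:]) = 88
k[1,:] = [-71, -43, 88]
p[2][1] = 16.23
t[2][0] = -67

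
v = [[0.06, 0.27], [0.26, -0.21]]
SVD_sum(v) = [[-0.1,0.18], [0.15,-0.27]] + [[0.16, 0.09], [0.11, 0.06]]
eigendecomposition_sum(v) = [[0.16, 0.1], [0.10, 0.06]] + [[-0.10, 0.17],[0.16, -0.27]]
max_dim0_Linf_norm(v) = 0.27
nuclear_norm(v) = 0.59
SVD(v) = [[-0.55, 0.83], [0.83, 0.55]] @ diag([0.37257192905112557, 0.2222389652673965]) @ [[0.49, -0.87], [0.87, 0.49]]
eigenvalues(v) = [0.22, -0.37]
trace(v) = -0.15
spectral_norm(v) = 0.37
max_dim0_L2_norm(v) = 0.34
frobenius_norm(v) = 0.43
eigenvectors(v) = [[0.86, -0.53], [0.52, 0.85]]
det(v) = -0.08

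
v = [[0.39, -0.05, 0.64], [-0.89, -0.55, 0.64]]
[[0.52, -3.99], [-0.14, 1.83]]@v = [[3.75, 2.17, -2.22],[-1.68, -1.00, 1.08]]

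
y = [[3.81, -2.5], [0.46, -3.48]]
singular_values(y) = [5.27, 2.3]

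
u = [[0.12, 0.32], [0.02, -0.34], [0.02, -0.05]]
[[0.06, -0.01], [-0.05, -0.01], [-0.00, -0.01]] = u@[[0.13, -0.19],[0.14, 0.03]]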